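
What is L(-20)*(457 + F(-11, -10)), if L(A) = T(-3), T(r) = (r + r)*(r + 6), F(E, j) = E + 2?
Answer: -8064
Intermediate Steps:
F(E, j) = 2 + E
T(r) = 2*r*(6 + r) (T(r) = (2*r)*(6 + r) = 2*r*(6 + r))
L(A) = -18 (L(A) = 2*(-3)*(6 - 3) = 2*(-3)*3 = -18)
L(-20)*(457 + F(-11, -10)) = -18*(457 + (2 - 11)) = -18*(457 - 9) = -18*448 = -8064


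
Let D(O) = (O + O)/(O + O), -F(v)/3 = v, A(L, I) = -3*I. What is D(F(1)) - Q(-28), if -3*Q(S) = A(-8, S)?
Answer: 29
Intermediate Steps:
Q(S) = S (Q(S) = -(-1)*S = S)
F(v) = -3*v
D(O) = 1 (D(O) = (2*O)/((2*O)) = (2*O)*(1/(2*O)) = 1)
D(F(1)) - Q(-28) = 1 - 1*(-28) = 1 + 28 = 29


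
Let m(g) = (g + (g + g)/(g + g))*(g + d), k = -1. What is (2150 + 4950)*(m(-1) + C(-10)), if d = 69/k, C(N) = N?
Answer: -71000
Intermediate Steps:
d = -69 (d = 69/(-1) = 69*(-1) = -69)
m(g) = (1 + g)*(-69 + g) (m(g) = (g + (g + g)/(g + g))*(g - 69) = (g + (2*g)/((2*g)))*(-69 + g) = (g + (2*g)*(1/(2*g)))*(-69 + g) = (g + 1)*(-69 + g) = (1 + g)*(-69 + g))
(2150 + 4950)*(m(-1) + C(-10)) = (2150 + 4950)*((-69 + (-1)**2 - 68*(-1)) - 10) = 7100*((-69 + 1 + 68) - 10) = 7100*(0 - 10) = 7100*(-10) = -71000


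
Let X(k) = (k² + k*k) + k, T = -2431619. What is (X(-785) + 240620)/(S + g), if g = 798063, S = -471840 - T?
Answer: 86605/162226 ≈ 0.53385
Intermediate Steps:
X(k) = k + 2*k² (X(k) = (k² + k²) + k = 2*k² + k = k + 2*k²)
S = 1959779 (S = -471840 - 1*(-2431619) = -471840 + 2431619 = 1959779)
(X(-785) + 240620)/(S + g) = (-785*(1 + 2*(-785)) + 240620)/(1959779 + 798063) = (-785*(1 - 1570) + 240620)/2757842 = (-785*(-1569) + 240620)*(1/2757842) = (1231665 + 240620)*(1/2757842) = 1472285*(1/2757842) = 86605/162226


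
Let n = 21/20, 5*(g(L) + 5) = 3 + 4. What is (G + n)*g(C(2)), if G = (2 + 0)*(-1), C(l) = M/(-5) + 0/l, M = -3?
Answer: 171/50 ≈ 3.4200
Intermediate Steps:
C(l) = ⅗ (C(l) = -3/(-5) + 0/l = -3*(-⅕) + 0 = ⅗ + 0 = ⅗)
g(L) = -18/5 (g(L) = -5 + (3 + 4)/5 = -5 + (⅕)*7 = -5 + 7/5 = -18/5)
G = -2 (G = 2*(-1) = -2)
n = 21/20 (n = 21*(1/20) = 21/20 ≈ 1.0500)
(G + n)*g(C(2)) = (-2 + 21/20)*(-18/5) = -19/20*(-18/5) = 171/50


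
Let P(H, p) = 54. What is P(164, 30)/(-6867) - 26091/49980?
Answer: -962253/1815940 ≈ -0.52989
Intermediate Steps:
P(164, 30)/(-6867) - 26091/49980 = 54/(-6867) - 26091/49980 = 54*(-1/6867) - 26091*1/49980 = -6/763 - 8697/16660 = -962253/1815940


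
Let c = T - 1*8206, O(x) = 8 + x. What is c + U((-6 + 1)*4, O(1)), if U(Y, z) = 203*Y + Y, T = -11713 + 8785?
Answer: -15214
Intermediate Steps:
T = -2928
c = -11134 (c = -2928 - 1*8206 = -2928 - 8206 = -11134)
U(Y, z) = 204*Y
c + U((-6 + 1)*4, O(1)) = -11134 + 204*((-6 + 1)*4) = -11134 + 204*(-5*4) = -11134 + 204*(-20) = -11134 - 4080 = -15214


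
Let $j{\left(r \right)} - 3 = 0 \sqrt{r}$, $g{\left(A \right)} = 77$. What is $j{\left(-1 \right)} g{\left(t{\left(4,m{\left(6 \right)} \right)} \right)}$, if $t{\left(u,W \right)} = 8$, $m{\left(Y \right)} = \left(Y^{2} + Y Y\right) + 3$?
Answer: $231$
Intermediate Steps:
$m{\left(Y \right)} = 3 + 2 Y^{2}$ ($m{\left(Y \right)} = \left(Y^{2} + Y^{2}\right) + 3 = 2 Y^{2} + 3 = 3 + 2 Y^{2}$)
$j{\left(r \right)} = 3$ ($j{\left(r \right)} = 3 + 0 \sqrt{r} = 3 + 0 = 3$)
$j{\left(-1 \right)} g{\left(t{\left(4,m{\left(6 \right)} \right)} \right)} = 3 \cdot 77 = 231$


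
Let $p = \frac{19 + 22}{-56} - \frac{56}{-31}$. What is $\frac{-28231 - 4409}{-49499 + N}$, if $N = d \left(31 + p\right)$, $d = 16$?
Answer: $\frac{2360960}{3543307} \approx 0.66632$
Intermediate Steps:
$p = \frac{1865}{1736}$ ($p = 41 \left(- \frac{1}{56}\right) - - \frac{56}{31} = - \frac{41}{56} + \frac{56}{31} = \frac{1865}{1736} \approx 1.0743$)
$N = \frac{111362}{217}$ ($N = 16 \left(31 + \frac{1865}{1736}\right) = 16 \cdot \frac{55681}{1736} = \frac{111362}{217} \approx 513.19$)
$\frac{-28231 - 4409}{-49499 + N} = \frac{-28231 - 4409}{-49499 + \frac{111362}{217}} = - \frac{32640}{- \frac{10629921}{217}} = \left(-32640\right) \left(- \frac{217}{10629921}\right) = \frac{2360960}{3543307}$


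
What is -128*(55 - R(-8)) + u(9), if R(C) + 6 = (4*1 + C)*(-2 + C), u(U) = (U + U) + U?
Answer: -2661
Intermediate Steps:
u(U) = 3*U (u(U) = 2*U + U = 3*U)
R(C) = -6 + (-2 + C)*(4 + C) (R(C) = -6 + (4*1 + C)*(-2 + C) = -6 + (4 + C)*(-2 + C) = -6 + (-2 + C)*(4 + C))
-128*(55 - R(-8)) + u(9) = -128*(55 - (-14 + (-8)² + 2*(-8))) + 3*9 = -128*(55 - (-14 + 64 - 16)) + 27 = -128*(55 - 1*34) + 27 = -128*(55 - 34) + 27 = -128*21 + 27 = -2688 + 27 = -2661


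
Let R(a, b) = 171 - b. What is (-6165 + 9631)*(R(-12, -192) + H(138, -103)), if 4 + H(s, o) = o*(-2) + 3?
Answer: 1968688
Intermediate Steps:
H(s, o) = -1 - 2*o (H(s, o) = -4 + (o*(-2) + 3) = -4 + (-2*o + 3) = -4 + (3 - 2*o) = -1 - 2*o)
(-6165 + 9631)*(R(-12, -192) + H(138, -103)) = (-6165 + 9631)*((171 - 1*(-192)) + (-1 - 2*(-103))) = 3466*((171 + 192) + (-1 + 206)) = 3466*(363 + 205) = 3466*568 = 1968688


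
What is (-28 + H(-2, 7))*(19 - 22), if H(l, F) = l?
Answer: 90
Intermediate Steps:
(-28 + H(-2, 7))*(19 - 22) = (-28 - 2)*(19 - 22) = -30*(-3) = 90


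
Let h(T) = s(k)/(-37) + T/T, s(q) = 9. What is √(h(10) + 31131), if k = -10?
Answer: 25*√68191/37 ≈ 176.44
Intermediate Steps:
h(T) = 28/37 (h(T) = 9/(-37) + T/T = 9*(-1/37) + 1 = -9/37 + 1 = 28/37)
√(h(10) + 31131) = √(28/37 + 31131) = √(1151875/37) = 25*√68191/37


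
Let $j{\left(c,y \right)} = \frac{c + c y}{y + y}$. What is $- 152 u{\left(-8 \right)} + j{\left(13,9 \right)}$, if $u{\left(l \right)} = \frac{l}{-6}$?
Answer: $- \frac{1759}{9} \approx -195.44$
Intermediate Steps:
$u{\left(l \right)} = - \frac{l}{6}$ ($u{\left(l \right)} = l \left(- \frac{1}{6}\right) = - \frac{l}{6}$)
$j{\left(c,y \right)} = \frac{c + c y}{2 y}$
$- 152 u{\left(-8 \right)} + j{\left(13,9 \right)} = - 152 \left(\left(- \frac{1}{6}\right) \left(-8\right)\right) + \frac{1}{2} \cdot 13 \cdot \frac{1}{9} \left(1 + 9\right) = \left(-152\right) \frac{4}{3} + \frac{1}{2} \cdot 13 \cdot \frac{1}{9} \cdot 10 = - \frac{608}{3} + \frac{65}{9} = - \frac{1759}{9}$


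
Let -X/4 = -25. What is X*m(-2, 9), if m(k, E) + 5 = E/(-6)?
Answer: -650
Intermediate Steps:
X = 100 (X = -4*(-25) = 100)
m(k, E) = -5 - E/6 (m(k, E) = -5 + E/(-6) = -5 + E*(-1/6) = -5 - E/6)
X*m(-2, 9) = 100*(-5 - 1/6*9) = 100*(-5 - 3/2) = 100*(-13/2) = -650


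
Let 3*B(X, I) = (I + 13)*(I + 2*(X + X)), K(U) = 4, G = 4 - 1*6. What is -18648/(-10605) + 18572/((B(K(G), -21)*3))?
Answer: 470719/1010 ≈ 466.06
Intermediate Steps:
G = -2 (G = 4 - 6 = -2)
B(X, I) = (13 + I)*(I + 4*X)/3 (B(X, I) = ((I + 13)*(I + 2*(X + X)))/3 = ((13 + I)*(I + 2*(2*X)))/3 = ((13 + I)*(I + 4*X))/3 = (13 + I)*(I + 4*X)/3)
-18648/(-10605) + 18572/((B(K(G), -21)*3)) = -18648/(-10605) + 18572/((((1/3)*(-21)**2 + (13/3)*(-21) + (52/3)*4 + (4/3)*(-21)*4)*3)) = -18648*(-1/10605) + 18572/((((1/3)*441 - 91 + 208/3 - 112)*3)) = 888/505 + 18572/(((147 - 91 + 208/3 - 112)*3)) = 888/505 + 18572/(((40/3)*3)) = 888/505 + 18572/40 = 888/505 + 18572*(1/40) = 888/505 + 4643/10 = 470719/1010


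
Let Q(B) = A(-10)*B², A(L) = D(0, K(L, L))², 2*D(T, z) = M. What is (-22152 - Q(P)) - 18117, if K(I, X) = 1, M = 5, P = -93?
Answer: -377301/4 ≈ -94325.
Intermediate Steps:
D(T, z) = 5/2 (D(T, z) = (½)*5 = 5/2)
A(L) = 25/4 (A(L) = (5/2)² = 25/4)
Q(B) = 25*B²/4
(-22152 - Q(P)) - 18117 = (-22152 - 25*(-93)²/4) - 18117 = (-22152 - 25*8649/4) - 18117 = (-22152 - 1*216225/4) - 18117 = (-22152 - 216225/4) - 18117 = -304833/4 - 18117 = -377301/4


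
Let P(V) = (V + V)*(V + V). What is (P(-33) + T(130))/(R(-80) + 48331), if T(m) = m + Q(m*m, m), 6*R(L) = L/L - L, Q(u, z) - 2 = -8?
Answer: 8960/96689 ≈ 0.092668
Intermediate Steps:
Q(u, z) = -6 (Q(u, z) = 2 - 8 = -6)
R(L) = ⅙ - L/6 (R(L) = (L/L - L)/6 = (1 - L)/6 = ⅙ - L/6)
P(V) = 4*V² (P(V) = (2*V)*(2*V) = 4*V²)
T(m) = -6 + m (T(m) = m - 6 = -6 + m)
(P(-33) + T(130))/(R(-80) + 48331) = (4*(-33)² + (-6 + 130))/((⅙ - ⅙*(-80)) + 48331) = (4*1089 + 124)/((⅙ + 40/3) + 48331) = (4356 + 124)/(27/2 + 48331) = 4480/(96689/2) = 4480*(2/96689) = 8960/96689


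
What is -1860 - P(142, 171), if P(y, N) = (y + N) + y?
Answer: -2315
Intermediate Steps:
P(y, N) = N + 2*y (P(y, N) = (N + y) + y = N + 2*y)
-1860 - P(142, 171) = -1860 - (171 + 2*142) = -1860 - (171 + 284) = -1860 - 1*455 = -1860 - 455 = -2315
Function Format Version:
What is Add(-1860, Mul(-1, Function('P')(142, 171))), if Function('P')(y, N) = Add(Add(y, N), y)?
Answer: -2315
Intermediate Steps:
Function('P')(y, N) = Add(N, Mul(2, y)) (Function('P')(y, N) = Add(Add(N, y), y) = Add(N, Mul(2, y)))
Add(-1860, Mul(-1, Function('P')(142, 171))) = Add(-1860, Mul(-1, Add(171, Mul(2, 142)))) = Add(-1860, Mul(-1, Add(171, 284))) = Add(-1860, Mul(-1, 455)) = Add(-1860, -455) = -2315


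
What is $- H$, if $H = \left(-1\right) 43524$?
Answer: $43524$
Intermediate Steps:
$H = -43524$
$- H = \left(-1\right) \left(-43524\right) = 43524$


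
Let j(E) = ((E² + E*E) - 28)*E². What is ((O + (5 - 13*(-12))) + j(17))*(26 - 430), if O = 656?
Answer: -64545868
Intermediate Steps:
j(E) = E²*(-28 + 2*E²) (j(E) = ((E² + E²) - 28)*E² = (2*E² - 28)*E² = (-28 + 2*E²)*E² = E²*(-28 + 2*E²))
((O + (5 - 13*(-12))) + j(17))*(26 - 430) = ((656 + (5 - 13*(-12))) + 2*17²*(-14 + 17²))*(26 - 430) = ((656 + (5 + 156)) + 2*289*(-14 + 289))*(-404) = ((656 + 161) + 2*289*275)*(-404) = (817 + 158950)*(-404) = 159767*(-404) = -64545868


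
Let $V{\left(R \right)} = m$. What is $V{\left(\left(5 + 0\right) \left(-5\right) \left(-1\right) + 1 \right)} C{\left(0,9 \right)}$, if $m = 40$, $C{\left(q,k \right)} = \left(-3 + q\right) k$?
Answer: $-1080$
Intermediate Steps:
$C{\left(q,k \right)} = k \left(-3 + q\right)$
$V{\left(R \right)} = 40$
$V{\left(\left(5 + 0\right) \left(-5\right) \left(-1\right) + 1 \right)} C{\left(0,9 \right)} = 40 \cdot 9 \left(-3 + 0\right) = 40 \cdot 9 \left(-3\right) = 40 \left(-27\right) = -1080$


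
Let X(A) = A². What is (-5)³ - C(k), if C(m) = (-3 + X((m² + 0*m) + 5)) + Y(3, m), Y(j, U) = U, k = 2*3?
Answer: -1809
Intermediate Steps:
k = 6
C(m) = -3 + m + (5 + m²)² (C(m) = (-3 + ((m² + 0*m) + 5)²) + m = (-3 + ((m² + 0) + 5)²) + m = (-3 + (m² + 5)²) + m = (-3 + (5 + m²)²) + m = -3 + m + (5 + m²)²)
(-5)³ - C(k) = (-5)³ - (-3 + 6 + (5 + 6²)²) = -125 - (-3 + 6 + (5 + 36)²) = -125 - (-3 + 6 + 41²) = -125 - (-3 + 6 + 1681) = -125 - 1*1684 = -125 - 1684 = -1809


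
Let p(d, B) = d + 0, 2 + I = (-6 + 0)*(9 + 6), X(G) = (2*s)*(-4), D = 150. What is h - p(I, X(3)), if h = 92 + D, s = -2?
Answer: 334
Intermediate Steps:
X(G) = 16 (X(G) = (2*(-2))*(-4) = -4*(-4) = 16)
I = -92 (I = -2 + (-6 + 0)*(9 + 6) = -2 - 6*15 = -2 - 90 = -92)
p(d, B) = d
h = 242 (h = 92 + 150 = 242)
h - p(I, X(3)) = 242 - 1*(-92) = 242 + 92 = 334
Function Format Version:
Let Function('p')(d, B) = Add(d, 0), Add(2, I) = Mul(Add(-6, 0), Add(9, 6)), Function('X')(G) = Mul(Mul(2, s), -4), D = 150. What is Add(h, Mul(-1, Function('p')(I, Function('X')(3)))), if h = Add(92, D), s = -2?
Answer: 334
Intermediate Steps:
Function('X')(G) = 16 (Function('X')(G) = Mul(Mul(2, -2), -4) = Mul(-4, -4) = 16)
I = -92 (I = Add(-2, Mul(Add(-6, 0), Add(9, 6))) = Add(-2, Mul(-6, 15)) = Add(-2, -90) = -92)
Function('p')(d, B) = d
h = 242 (h = Add(92, 150) = 242)
Add(h, Mul(-1, Function('p')(I, Function('X')(3)))) = Add(242, Mul(-1, -92)) = Add(242, 92) = 334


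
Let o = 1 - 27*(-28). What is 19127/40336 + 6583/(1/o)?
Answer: 201007658343/40336 ≈ 4.9833e+6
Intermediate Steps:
o = 757 (o = 1 + 756 = 757)
19127/40336 + 6583/(1/o) = 19127/40336 + 6583/(1/757) = 19127*(1/40336) + 6583/(1/757) = 19127/40336 + 6583*757 = 19127/40336 + 4983331 = 201007658343/40336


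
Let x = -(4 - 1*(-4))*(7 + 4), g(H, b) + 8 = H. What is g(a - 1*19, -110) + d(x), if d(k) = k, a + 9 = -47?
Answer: -171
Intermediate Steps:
a = -56 (a = -9 - 47 = -56)
g(H, b) = -8 + H
x = -88 (x = -(4 + 4)*11 = -8*11 = -1*88 = -88)
g(a - 1*19, -110) + d(x) = (-8 + (-56 - 1*19)) - 88 = (-8 + (-56 - 19)) - 88 = (-8 - 75) - 88 = -83 - 88 = -171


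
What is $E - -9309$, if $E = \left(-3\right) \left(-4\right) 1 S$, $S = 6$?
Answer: $9381$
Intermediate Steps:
$E = 72$ ($E = \left(-3\right) \left(-4\right) 1 \cdot 6 = 12 \cdot 1 \cdot 6 = 12 \cdot 6 = 72$)
$E - -9309 = 72 - -9309 = 72 + 9309 = 9381$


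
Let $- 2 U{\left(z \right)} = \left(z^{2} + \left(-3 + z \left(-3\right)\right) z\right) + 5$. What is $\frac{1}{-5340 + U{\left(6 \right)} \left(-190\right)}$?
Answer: $- \frac{1}{13415} \approx -7.4543 \cdot 10^{-5}$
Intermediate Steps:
$U{\left(z \right)} = - \frac{5}{2} - \frac{z^{2}}{2} - \frac{z \left(-3 - 3 z\right)}{2}$ ($U{\left(z \right)} = - \frac{\left(z^{2} + \left(-3 + z \left(-3\right)\right) z\right) + 5}{2} = - \frac{\left(z^{2} + \left(-3 - 3 z\right) z\right) + 5}{2} = - \frac{\left(z^{2} + z \left(-3 - 3 z\right)\right) + 5}{2} = - \frac{5 + z^{2} + z \left(-3 - 3 z\right)}{2} = - \frac{5}{2} - \frac{z^{2}}{2} - \frac{z \left(-3 - 3 z\right)}{2}$)
$\frac{1}{-5340 + U{\left(6 \right)} \left(-190\right)} = \frac{1}{-5340 + \left(- \frac{5}{2} + 6^{2} + \frac{3}{2} \cdot 6\right) \left(-190\right)} = \frac{1}{-5340 + \left(- \frac{5}{2} + 36 + 9\right) \left(-190\right)} = \frac{1}{-5340 + \frac{85}{2} \left(-190\right)} = \frac{1}{-5340 - 8075} = \frac{1}{-13415} = - \frac{1}{13415}$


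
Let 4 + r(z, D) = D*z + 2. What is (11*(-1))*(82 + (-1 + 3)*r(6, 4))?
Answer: -1386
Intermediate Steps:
r(z, D) = -2 + D*z (r(z, D) = -4 + (D*z + 2) = -4 + (2 + D*z) = -2 + D*z)
(11*(-1))*(82 + (-1 + 3)*r(6, 4)) = (11*(-1))*(82 + (-1 + 3)*(-2 + 4*6)) = -11*(82 + 2*(-2 + 24)) = -11*(82 + 2*22) = -11*(82 + 44) = -11*126 = -1386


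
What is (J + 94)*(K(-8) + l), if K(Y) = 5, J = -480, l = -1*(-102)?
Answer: -41302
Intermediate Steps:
l = 102
(J + 94)*(K(-8) + l) = (-480 + 94)*(5 + 102) = -386*107 = -41302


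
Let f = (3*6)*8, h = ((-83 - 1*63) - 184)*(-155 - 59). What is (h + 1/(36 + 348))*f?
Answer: 81354243/8 ≈ 1.0169e+7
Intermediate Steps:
h = 70620 (h = ((-83 - 63) - 184)*(-214) = (-146 - 184)*(-214) = -330*(-214) = 70620)
f = 144 (f = 18*8 = 144)
(h + 1/(36 + 348))*f = (70620 + 1/(36 + 348))*144 = (70620 + 1/384)*144 = (27118081/384)*144 = 81354243/8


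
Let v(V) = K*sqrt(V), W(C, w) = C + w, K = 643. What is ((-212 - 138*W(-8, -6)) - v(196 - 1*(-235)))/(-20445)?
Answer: -344/4089 + 643*sqrt(431)/20445 ≈ 0.56880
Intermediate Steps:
v(V) = 643*sqrt(V)
((-212 - 138*W(-8, -6)) - v(196 - 1*(-235)))/(-20445) = ((-212 - 138*(-8 - 6)) - 643*sqrt(196 - 1*(-235)))/(-20445) = ((-212 - 138*(-14)) - 643*sqrt(196 + 235))*(-1/20445) = ((-212 + 1932) - 643*sqrt(431))*(-1/20445) = (1720 - 643*sqrt(431))*(-1/20445) = -344/4089 + 643*sqrt(431)/20445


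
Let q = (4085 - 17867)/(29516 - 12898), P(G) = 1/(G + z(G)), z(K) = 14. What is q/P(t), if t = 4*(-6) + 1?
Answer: 62019/8309 ≈ 7.4641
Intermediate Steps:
t = -23 (t = -24 + 1 = -23)
P(G) = 1/(14 + G) (P(G) = 1/(G + 14) = 1/(14 + G))
q = -6891/8309 (q = -13782/16618 = -13782*1/16618 = -6891/8309 ≈ -0.82934)
q/P(t) = -6891/(8309*(1/(14 - 23))) = -6891/(8309*(1/(-9))) = -6891/(8309*(-⅑)) = -6891/8309*(-9) = 62019/8309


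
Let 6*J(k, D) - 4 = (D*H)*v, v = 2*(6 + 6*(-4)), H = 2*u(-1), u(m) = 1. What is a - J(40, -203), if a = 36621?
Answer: 102553/3 ≈ 34184.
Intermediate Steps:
H = 2 (H = 2*1 = 2)
v = -36 (v = 2*(6 - 24) = 2*(-18) = -36)
J(k, D) = ⅔ - 12*D (J(k, D) = ⅔ + ((D*2)*(-36))/6 = ⅔ + ((2*D)*(-36))/6 = ⅔ + (-72*D)/6 = ⅔ - 12*D)
a - J(40, -203) = 36621 - (⅔ - 12*(-203)) = 36621 - (⅔ + 2436) = 36621 - 1*7310/3 = 36621 - 7310/3 = 102553/3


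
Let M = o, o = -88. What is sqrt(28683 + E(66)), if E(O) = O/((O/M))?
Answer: sqrt(28595) ≈ 169.10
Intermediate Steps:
M = -88
E(O) = -88 (E(O) = O/((O/(-88))) = O/((O*(-1/88))) = O/((-O/88)) = O*(-88/O) = -88)
sqrt(28683 + E(66)) = sqrt(28683 - 88) = sqrt(28595)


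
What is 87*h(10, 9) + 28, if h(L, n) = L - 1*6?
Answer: 376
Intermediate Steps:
h(L, n) = -6 + L (h(L, n) = L - 6 = -6 + L)
87*h(10, 9) + 28 = 87*(-6 + 10) + 28 = 87*4 + 28 = 348 + 28 = 376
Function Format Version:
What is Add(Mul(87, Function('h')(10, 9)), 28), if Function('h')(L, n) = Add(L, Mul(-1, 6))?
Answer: 376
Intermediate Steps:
Function('h')(L, n) = Add(-6, L) (Function('h')(L, n) = Add(L, -6) = Add(-6, L))
Add(Mul(87, Function('h')(10, 9)), 28) = Add(Mul(87, Add(-6, 10)), 28) = Add(Mul(87, 4), 28) = Add(348, 28) = 376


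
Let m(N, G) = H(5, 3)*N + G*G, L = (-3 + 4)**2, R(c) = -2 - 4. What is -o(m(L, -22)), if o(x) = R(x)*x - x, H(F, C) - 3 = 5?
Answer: 3444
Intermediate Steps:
R(c) = -6
H(F, C) = 8 (H(F, C) = 3 + 5 = 8)
L = 1 (L = 1**2 = 1)
m(N, G) = G**2 + 8*N (m(N, G) = 8*N + G*G = 8*N + G**2 = G**2 + 8*N)
o(x) = -7*x (o(x) = -6*x - x = -7*x)
-o(m(L, -22)) = -(-7)*((-22)**2 + 8*1) = -(-7)*(484 + 8) = -(-7)*492 = -1*(-3444) = 3444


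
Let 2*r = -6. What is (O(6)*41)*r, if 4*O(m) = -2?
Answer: 123/2 ≈ 61.500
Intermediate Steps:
r = -3 (r = (½)*(-6) = -3)
O(m) = -½ (O(m) = (¼)*(-2) = -½)
(O(6)*41)*r = -½*41*(-3) = -41/2*(-3) = 123/2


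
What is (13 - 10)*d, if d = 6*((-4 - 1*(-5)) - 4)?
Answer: -54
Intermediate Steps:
d = -18 (d = 6*((-4 + 5) - 4) = 6*(1 - 4) = 6*(-3) = -18)
(13 - 10)*d = (13 - 10)*(-18) = 3*(-18) = -54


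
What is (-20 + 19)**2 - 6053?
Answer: -6052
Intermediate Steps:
(-20 + 19)**2 - 6053 = (-1)**2 - 6053 = 1 - 6053 = -6052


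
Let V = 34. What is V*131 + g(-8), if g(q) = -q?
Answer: 4462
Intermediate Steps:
V*131 + g(-8) = 34*131 - 1*(-8) = 4454 + 8 = 4462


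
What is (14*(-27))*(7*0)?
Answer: 0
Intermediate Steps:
(14*(-27))*(7*0) = -378*0 = 0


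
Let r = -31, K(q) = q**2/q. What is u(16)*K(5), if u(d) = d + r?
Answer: -75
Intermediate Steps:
K(q) = q
u(d) = -31 + d (u(d) = d - 31 = -31 + d)
u(16)*K(5) = (-31 + 16)*5 = -15*5 = -75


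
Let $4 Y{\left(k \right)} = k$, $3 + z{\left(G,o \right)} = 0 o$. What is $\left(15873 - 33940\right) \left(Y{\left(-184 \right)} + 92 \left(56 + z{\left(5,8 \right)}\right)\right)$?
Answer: $-87263610$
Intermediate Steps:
$z{\left(G,o \right)} = -3$ ($z{\left(G,o \right)} = -3 + 0 o = -3 + 0 = -3$)
$Y{\left(k \right)} = \frac{k}{4}$
$\left(15873 - 33940\right) \left(Y{\left(-184 \right)} + 92 \left(56 + z{\left(5,8 \right)}\right)\right) = \left(15873 - 33940\right) \left(\frac{1}{4} \left(-184\right) + 92 \left(56 - 3\right)\right) = - 18067 \left(-46 + 92 \cdot 53\right) = - 18067 \left(-46 + 4876\right) = \left(-18067\right) 4830 = -87263610$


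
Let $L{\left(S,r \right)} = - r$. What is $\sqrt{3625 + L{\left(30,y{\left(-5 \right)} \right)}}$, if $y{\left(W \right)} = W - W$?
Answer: $5 \sqrt{145} \approx 60.208$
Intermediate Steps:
$y{\left(W \right)} = 0$
$\sqrt{3625 + L{\left(30,y{\left(-5 \right)} \right)}} = \sqrt{3625 - 0} = \sqrt{3625 + 0} = \sqrt{3625} = 5 \sqrt{145}$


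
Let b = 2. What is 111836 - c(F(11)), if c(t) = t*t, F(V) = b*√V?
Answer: 111792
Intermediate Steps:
F(V) = 2*√V
c(t) = t²
111836 - c(F(11)) = 111836 - (2*√11)² = 111836 - 1*44 = 111836 - 44 = 111792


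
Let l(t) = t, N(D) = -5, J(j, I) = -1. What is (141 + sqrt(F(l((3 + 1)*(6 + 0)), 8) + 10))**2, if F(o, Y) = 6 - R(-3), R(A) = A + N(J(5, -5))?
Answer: 19905 + 564*sqrt(6) ≈ 21287.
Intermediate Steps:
R(A) = -5 + A (R(A) = A - 5 = -5 + A)
F(o, Y) = 14 (F(o, Y) = 6 - (-5 - 3) = 6 - 1*(-8) = 6 + 8 = 14)
(141 + sqrt(F(l((3 + 1)*(6 + 0)), 8) + 10))**2 = (141 + sqrt(14 + 10))**2 = (141 + sqrt(24))**2 = (141 + 2*sqrt(6))**2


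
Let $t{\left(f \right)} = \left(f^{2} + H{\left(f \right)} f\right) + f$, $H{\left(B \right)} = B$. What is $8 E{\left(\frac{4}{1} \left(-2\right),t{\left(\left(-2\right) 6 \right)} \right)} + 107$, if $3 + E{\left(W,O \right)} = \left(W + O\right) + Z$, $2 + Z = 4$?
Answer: $2243$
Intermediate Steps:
$Z = 2$ ($Z = -2 + 4 = 2$)
$t{\left(f \right)} = f + 2 f^{2}$ ($t{\left(f \right)} = \left(f^{2} + f f\right) + f = \left(f^{2} + f^{2}\right) + f = 2 f^{2} + f = f + 2 f^{2}$)
$E{\left(W,O \right)} = -1 + O + W$ ($E{\left(W,O \right)} = -3 + \left(\left(W + O\right) + 2\right) = -3 + \left(\left(O + W\right) + 2\right) = -3 + \left(2 + O + W\right) = -1 + O + W$)
$8 E{\left(\frac{4}{1} \left(-2\right),t{\left(\left(-2\right) 6 \right)} \right)} + 107 = 8 \left(-1 + \left(-2\right) 6 \left(1 + 2 \left(\left(-2\right) 6\right)\right) + \frac{4}{1} \left(-2\right)\right) + 107 = 8 \left(-1 - 12 \left(1 + 2 \left(-12\right)\right) + 4 \cdot 1 \left(-2\right)\right) + 107 = 8 \left(-1 - 12 \left(1 - 24\right) + 4 \left(-2\right)\right) + 107 = 8 \left(-1 - -276 - 8\right) + 107 = 8 \left(-1 + 276 - 8\right) + 107 = 8 \cdot 267 + 107 = 2136 + 107 = 2243$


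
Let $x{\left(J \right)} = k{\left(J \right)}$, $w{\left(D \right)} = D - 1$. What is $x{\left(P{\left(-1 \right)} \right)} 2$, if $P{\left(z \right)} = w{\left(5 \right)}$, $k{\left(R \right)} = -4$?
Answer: $-8$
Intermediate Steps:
$w{\left(D \right)} = -1 + D$
$P{\left(z \right)} = 4$ ($P{\left(z \right)} = -1 + 5 = 4$)
$x{\left(J \right)} = -4$
$x{\left(P{\left(-1 \right)} \right)} 2 = \left(-4\right) 2 = -8$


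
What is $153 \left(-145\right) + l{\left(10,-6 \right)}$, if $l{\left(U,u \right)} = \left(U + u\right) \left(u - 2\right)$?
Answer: $-22217$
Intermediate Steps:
$l{\left(U,u \right)} = \left(-2 + u\right) \left(U + u\right)$ ($l{\left(U,u \right)} = \left(U + u\right) \left(-2 + u\right) = \left(-2 + u\right) \left(U + u\right)$)
$153 \left(-145\right) + l{\left(10,-6 \right)} = 153 \left(-145\right) + \left(\left(-6\right)^{2} - 20 - -12 + 10 \left(-6\right)\right) = -22185 + \left(36 - 20 + 12 - 60\right) = -22185 - 32 = -22217$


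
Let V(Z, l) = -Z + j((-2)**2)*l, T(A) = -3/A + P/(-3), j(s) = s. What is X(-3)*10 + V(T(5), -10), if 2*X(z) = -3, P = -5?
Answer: -841/15 ≈ -56.067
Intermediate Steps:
X(z) = -3/2 (X(z) = (1/2)*(-3) = -3/2)
T(A) = 5/3 - 3/A (T(A) = -3/A - 5/(-3) = -3/A - 5*(-1/3) = -3/A + 5/3 = 5/3 - 3/A)
V(Z, l) = -Z + 4*l (V(Z, l) = -Z + (-2)**2*l = -Z + 4*l)
X(-3)*10 + V(T(5), -10) = -3/2*10 + (-(5/3 - 3/5) + 4*(-10)) = -15 + (-(5/3 - 3*1/5) - 40) = -15 + (-(5/3 - 3/5) - 40) = -15 + (-1*16/15 - 40) = -15 + (-16/15 - 40) = -15 - 616/15 = -841/15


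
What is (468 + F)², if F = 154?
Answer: 386884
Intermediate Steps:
(468 + F)² = (468 + 154)² = 622² = 386884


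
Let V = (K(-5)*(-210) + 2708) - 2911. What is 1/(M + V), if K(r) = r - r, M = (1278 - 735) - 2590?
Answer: -1/2250 ≈ -0.00044444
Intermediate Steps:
M = -2047 (M = 543 - 2590 = -2047)
K(r) = 0
V = -203 (V = (0*(-210) + 2708) - 2911 = (0 + 2708) - 2911 = 2708 - 2911 = -203)
1/(M + V) = 1/(-2047 - 203) = 1/(-2250) = -1/2250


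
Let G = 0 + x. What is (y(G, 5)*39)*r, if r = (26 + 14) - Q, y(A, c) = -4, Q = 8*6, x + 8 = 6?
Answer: 1248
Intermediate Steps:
x = -2 (x = -8 + 6 = -2)
Q = 48
G = -2 (G = 0 - 2 = -2)
r = -8 (r = (26 + 14) - 1*48 = 40 - 48 = -8)
(y(G, 5)*39)*r = -4*39*(-8) = -156*(-8) = 1248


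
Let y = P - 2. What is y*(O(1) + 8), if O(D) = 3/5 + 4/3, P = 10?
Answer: 1192/15 ≈ 79.467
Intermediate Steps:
O(D) = 29/15 (O(D) = 3*(⅕) + 4*(⅓) = ⅗ + 4/3 = 29/15)
y = 8 (y = 10 - 2 = 8)
y*(O(1) + 8) = 8*(29/15 + 8) = 8*(149/15) = 1192/15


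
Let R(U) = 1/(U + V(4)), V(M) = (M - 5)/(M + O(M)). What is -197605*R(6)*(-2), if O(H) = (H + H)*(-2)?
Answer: 4742520/73 ≈ 64966.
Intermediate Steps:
O(H) = -4*H (O(H) = (2*H)*(-2) = -4*H)
V(M) = -(-5 + M)/(3*M) (V(M) = (M - 5)/(M - 4*M) = (-5 + M)/((-3*M)) = (-5 + M)*(-1/(3*M)) = -(-5 + M)/(3*M))
R(U) = 1/(1/12 + U) (R(U) = 1/(U + (⅓)*(5 - 1*4)/4) = 1/(U + (⅓)*(¼)*(5 - 4)) = 1/(U + (⅓)*(¼)*1) = 1/(U + 1/12) = 1/(1/12 + U))
-197605*R(6)*(-2) = -197605*12/(1 + 12*6)*(-2) = -197605*12/(1 + 72)*(-2) = -197605*12/73*(-2) = -197605*12*(1/73)*(-2) = -2371260*(-2)/73 = -197605*(-24/73) = 4742520/73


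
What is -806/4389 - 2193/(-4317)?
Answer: 2048525/6315771 ≈ 0.32435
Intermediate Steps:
-806/4389 - 2193/(-4317) = -806*1/4389 - 2193*(-1/4317) = -806/4389 + 731/1439 = 2048525/6315771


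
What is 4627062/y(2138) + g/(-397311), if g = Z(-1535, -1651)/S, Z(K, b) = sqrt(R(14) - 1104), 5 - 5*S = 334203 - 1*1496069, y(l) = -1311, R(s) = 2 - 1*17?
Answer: -1542354/437 - 5*I*sqrt(1119)/461624128881 ≈ -3529.4 - 3.6232e-10*I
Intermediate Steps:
R(s) = -15 (R(s) = 2 - 17 = -15)
S = 1161871/5 (S = 1 - (334203 - 1*1496069)/5 = 1 - (334203 - 1496069)/5 = 1 - 1/5*(-1161866) = 1 + 1161866/5 = 1161871/5 ≈ 2.3237e+5)
Z(K, b) = I*sqrt(1119) (Z(K, b) = sqrt(-15 - 1104) = sqrt(-1119) = I*sqrt(1119))
g = 5*I*sqrt(1119)/1161871 (g = (I*sqrt(1119))/(1161871/5) = (I*sqrt(1119))*(5/1161871) = 5*I*sqrt(1119)/1161871 ≈ 0.00014396*I)
4627062/y(2138) + g/(-397311) = 4627062/(-1311) + (5*I*sqrt(1119)/1161871)/(-397311) = 4627062*(-1/1311) + (5*I*sqrt(1119)/1161871)*(-1/397311) = -1542354/437 - 5*I*sqrt(1119)/461624128881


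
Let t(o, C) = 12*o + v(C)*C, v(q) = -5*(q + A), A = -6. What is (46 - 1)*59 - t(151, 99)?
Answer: 46878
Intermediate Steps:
v(q) = 30 - 5*q (v(q) = -5*(q - 6) = -5*(-6 + q) = 30 - 5*q)
t(o, C) = 12*o + C*(30 - 5*C) (t(o, C) = 12*o + (30 - 5*C)*C = 12*o + C*(30 - 5*C))
(46 - 1)*59 - t(151, 99) = (46 - 1)*59 - (12*151 - 5*99*(-6 + 99)) = 45*59 - (1812 - 5*99*93) = 2655 - (1812 - 46035) = 2655 - 1*(-44223) = 2655 + 44223 = 46878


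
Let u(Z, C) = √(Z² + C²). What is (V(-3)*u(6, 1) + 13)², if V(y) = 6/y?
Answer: 317 - 52*√37 ≈ 0.69635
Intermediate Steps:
u(Z, C) = √(C² + Z²)
(V(-3)*u(6, 1) + 13)² = ((6/(-3))*√(1² + 6²) + 13)² = ((6*(-⅓))*√(1 + 36) + 13)² = (-2*√37 + 13)² = (13 - 2*√37)²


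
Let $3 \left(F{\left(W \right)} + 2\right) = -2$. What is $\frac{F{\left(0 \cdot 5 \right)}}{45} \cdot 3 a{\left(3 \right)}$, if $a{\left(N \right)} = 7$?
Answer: $- \frac{56}{45} \approx -1.2444$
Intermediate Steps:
$F{\left(W \right)} = - \frac{8}{3}$ ($F{\left(W \right)} = -2 + \frac{1}{3} \left(-2\right) = -2 - \frac{2}{3} = - \frac{8}{3}$)
$\frac{F{\left(0 \cdot 5 \right)}}{45} \cdot 3 a{\left(3 \right)} = - \frac{8}{3 \cdot 45} \cdot 3 \cdot 7 = \left(- \frac{8}{3}\right) \frac{1}{45} \cdot 3 \cdot 7 = \left(- \frac{8}{135}\right) 3 \cdot 7 = \left(- \frac{8}{45}\right) 7 = - \frac{56}{45}$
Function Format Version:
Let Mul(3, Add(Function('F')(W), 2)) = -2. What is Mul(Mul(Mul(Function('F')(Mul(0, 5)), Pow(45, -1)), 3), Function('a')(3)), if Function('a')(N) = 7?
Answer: Rational(-56, 45) ≈ -1.2444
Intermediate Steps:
Function('F')(W) = Rational(-8, 3) (Function('F')(W) = Add(-2, Mul(Rational(1, 3), -2)) = Add(-2, Rational(-2, 3)) = Rational(-8, 3))
Mul(Mul(Mul(Function('F')(Mul(0, 5)), Pow(45, -1)), 3), Function('a')(3)) = Mul(Mul(Mul(Rational(-8, 3), Pow(45, -1)), 3), 7) = Mul(Mul(Mul(Rational(-8, 3), Rational(1, 45)), 3), 7) = Mul(Mul(Rational(-8, 135), 3), 7) = Mul(Rational(-8, 45), 7) = Rational(-56, 45)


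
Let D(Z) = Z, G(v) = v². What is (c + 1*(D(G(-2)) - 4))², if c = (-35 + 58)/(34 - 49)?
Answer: 529/225 ≈ 2.3511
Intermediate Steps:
c = -23/15 (c = 23/(-15) = 23*(-1/15) = -23/15 ≈ -1.5333)
(c + 1*(D(G(-2)) - 4))² = (-23/15 + 1*((-2)² - 4))² = (-23/15 + 1*(4 - 4))² = (-23/15 + 1*0)² = (-23/15 + 0)² = (-23/15)² = 529/225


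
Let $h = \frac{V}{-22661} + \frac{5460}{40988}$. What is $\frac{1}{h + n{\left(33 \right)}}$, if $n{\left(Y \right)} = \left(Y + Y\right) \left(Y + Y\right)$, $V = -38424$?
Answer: $\frac{232207267}{1011919518045} \approx 0.00022947$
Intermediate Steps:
$h = \frac{424662993}{232207267}$ ($h = - \frac{38424}{-22661} + \frac{5460}{40988} = \left(-38424\right) \left(- \frac{1}{22661}\right) + 5460 \cdot \frac{1}{40988} = \frac{38424}{22661} + \frac{1365}{10247} = \frac{424662993}{232207267} \approx 1.8288$)
$n{\left(Y \right)} = 4 Y^{2}$ ($n{\left(Y \right)} = 2 Y 2 Y = 4 Y^{2}$)
$\frac{1}{h + n{\left(33 \right)}} = \frac{1}{\frac{424662993}{232207267} + 4 \cdot 33^{2}} = \frac{1}{\frac{424662993}{232207267} + 4 \cdot 1089} = \frac{1}{\frac{424662993}{232207267} + 4356} = \frac{1}{\frac{1011919518045}{232207267}} = \frac{232207267}{1011919518045}$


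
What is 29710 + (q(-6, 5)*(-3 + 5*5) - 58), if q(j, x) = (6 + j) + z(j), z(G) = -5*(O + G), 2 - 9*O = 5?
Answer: 91046/3 ≈ 30349.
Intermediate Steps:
O = -⅓ (O = 2/9 - ⅑*5 = 2/9 - 5/9 = -⅓ ≈ -0.33333)
z(G) = 5/3 - 5*G (z(G) = -5*(-⅓ + G) = 5/3 - 5*G)
q(j, x) = 23/3 - 4*j (q(j, x) = (6 + j) + (5/3 - 5*j) = 23/3 - 4*j)
29710 + (q(-6, 5)*(-3 + 5*5) - 58) = 29710 + ((23/3 - 4*(-6))*(-3 + 5*5) - 58) = 29710 + ((23/3 + 24)*(-3 + 25) - 58) = 29710 + ((95/3)*22 - 58) = 29710 + (2090/3 - 58) = 29710 + 1916/3 = 91046/3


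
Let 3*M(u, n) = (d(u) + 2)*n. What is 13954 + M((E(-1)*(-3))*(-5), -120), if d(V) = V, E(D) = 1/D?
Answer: 14474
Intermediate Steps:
E(D) = 1/D
M(u, n) = n*(2 + u)/3 (M(u, n) = ((u + 2)*n)/3 = ((2 + u)*n)/3 = (n*(2 + u))/3 = n*(2 + u)/3)
13954 + M((E(-1)*(-3))*(-5), -120) = 13954 + (⅓)*(-120)*(2 + (-3/(-1))*(-5)) = 13954 + (⅓)*(-120)*(2 - 1*(-3)*(-5)) = 13954 + (⅓)*(-120)*(2 + 3*(-5)) = 13954 + (⅓)*(-120)*(2 - 15) = 13954 + (⅓)*(-120)*(-13) = 13954 + 520 = 14474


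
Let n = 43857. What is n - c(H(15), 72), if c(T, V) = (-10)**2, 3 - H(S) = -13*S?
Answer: 43757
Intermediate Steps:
H(S) = 3 + 13*S (H(S) = 3 - (-13)*S = 3 + 13*S)
c(T, V) = 100
n - c(H(15), 72) = 43857 - 1*100 = 43857 - 100 = 43757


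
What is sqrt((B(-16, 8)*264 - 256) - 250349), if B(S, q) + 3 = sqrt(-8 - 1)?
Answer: 3*sqrt(-27933 + 88*I) ≈ 0.7898 + 501.4*I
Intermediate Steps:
B(S, q) = -3 + 3*I (B(S, q) = -3 + sqrt(-8 - 1) = -3 + sqrt(-9) = -3 + 3*I)
sqrt((B(-16, 8)*264 - 256) - 250349) = sqrt(((-3 + 3*I)*264 - 256) - 250349) = sqrt(((-792 + 792*I) - 256) - 250349) = sqrt((-1048 + 792*I) - 250349) = sqrt(-251397 + 792*I)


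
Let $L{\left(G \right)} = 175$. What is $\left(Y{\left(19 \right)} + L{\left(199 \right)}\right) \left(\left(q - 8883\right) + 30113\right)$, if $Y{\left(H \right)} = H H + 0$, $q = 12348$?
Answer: $17997808$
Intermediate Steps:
$Y{\left(H \right)} = H^{2}$ ($Y{\left(H \right)} = H^{2} + 0 = H^{2}$)
$\left(Y{\left(19 \right)} + L{\left(199 \right)}\right) \left(\left(q - 8883\right) + 30113\right) = \left(19^{2} + 175\right) \left(\left(12348 - 8883\right) + 30113\right) = \left(361 + 175\right) \left(\left(12348 - 8883\right) + 30113\right) = 536 \left(3465 + 30113\right) = 536 \cdot 33578 = 17997808$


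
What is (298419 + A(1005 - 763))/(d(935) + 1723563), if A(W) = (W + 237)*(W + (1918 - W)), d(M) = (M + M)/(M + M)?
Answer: 1217141/1723564 ≈ 0.70618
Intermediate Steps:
d(M) = 1 (d(M) = (2*M)/((2*M)) = (2*M)*(1/(2*M)) = 1)
A(W) = 454566 + 1918*W (A(W) = (237 + W)*1918 = 454566 + 1918*W)
(298419 + A(1005 - 763))/(d(935) + 1723563) = (298419 + (454566 + 1918*(1005 - 763)))/(1 + 1723563) = (298419 + (454566 + 1918*242))/1723564 = (298419 + (454566 + 464156))*(1/1723564) = (298419 + 918722)*(1/1723564) = 1217141*(1/1723564) = 1217141/1723564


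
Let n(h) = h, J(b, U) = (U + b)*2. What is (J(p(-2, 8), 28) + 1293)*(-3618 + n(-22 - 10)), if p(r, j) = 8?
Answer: -4982250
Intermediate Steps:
J(b, U) = 2*U + 2*b
(J(p(-2, 8), 28) + 1293)*(-3618 + n(-22 - 10)) = ((2*28 + 2*8) + 1293)*(-3618 + (-22 - 10)) = ((56 + 16) + 1293)*(-3618 - 32) = (72 + 1293)*(-3650) = 1365*(-3650) = -4982250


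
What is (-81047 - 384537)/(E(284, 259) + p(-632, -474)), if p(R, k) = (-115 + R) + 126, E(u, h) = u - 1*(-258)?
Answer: 465584/79 ≈ 5893.5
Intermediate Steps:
E(u, h) = 258 + u (E(u, h) = u + 258 = 258 + u)
p(R, k) = 11 + R
(-81047 - 384537)/(E(284, 259) + p(-632, -474)) = (-81047 - 384537)/((258 + 284) + (11 - 632)) = -465584/(542 - 621) = -465584/(-79) = -465584*(-1/79) = 465584/79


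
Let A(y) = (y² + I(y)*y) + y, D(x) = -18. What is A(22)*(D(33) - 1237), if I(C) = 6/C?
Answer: -642560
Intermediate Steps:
A(y) = 6 + y + y² (A(y) = (y² + (6/y)*y) + y = (y² + 6) + y = (6 + y²) + y = 6 + y + y²)
A(22)*(D(33) - 1237) = (6 + 22*(1 + 22))*(-18 - 1237) = (6 + 22*23)*(-1255) = (6 + 506)*(-1255) = 512*(-1255) = -642560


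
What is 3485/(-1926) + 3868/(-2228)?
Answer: -3803587/1072782 ≈ -3.5455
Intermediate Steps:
3485/(-1926) + 3868/(-2228) = 3485*(-1/1926) + 3868*(-1/2228) = -3485/1926 - 967/557 = -3803587/1072782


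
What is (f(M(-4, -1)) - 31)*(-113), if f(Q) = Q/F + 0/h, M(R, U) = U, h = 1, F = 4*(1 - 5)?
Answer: 55935/16 ≈ 3495.9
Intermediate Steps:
F = -16 (F = 4*(-4) = -16)
f(Q) = -Q/16 (f(Q) = Q/(-16) + 0/1 = Q*(-1/16) + 0*1 = -Q/16 + 0 = -Q/16)
(f(M(-4, -1)) - 31)*(-113) = (-1/16*(-1) - 31)*(-113) = (1/16 - 31)*(-113) = -495/16*(-113) = 55935/16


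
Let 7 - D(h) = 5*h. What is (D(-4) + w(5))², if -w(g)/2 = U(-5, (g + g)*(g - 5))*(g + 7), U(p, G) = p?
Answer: 21609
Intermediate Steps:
D(h) = 7 - 5*h
w(g) = 70 + 10*g (w(g) = -(-10)*(g + 7) = -(-10)*(7 + g) = -2*(-35 - 5*g) = 70 + 10*g)
(D(-4) + w(5))² = ((7 - 5*(-4)) + (70 + 10*5))² = ((7 + 20) + (70 + 50))² = (27 + 120)² = 147² = 21609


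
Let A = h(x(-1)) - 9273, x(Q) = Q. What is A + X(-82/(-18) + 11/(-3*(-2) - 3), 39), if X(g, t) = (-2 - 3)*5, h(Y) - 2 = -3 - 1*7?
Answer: -9306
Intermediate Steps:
h(Y) = -8 (h(Y) = 2 + (-3 - 1*7) = 2 + (-3 - 7) = 2 - 10 = -8)
X(g, t) = -25 (X(g, t) = -5*5 = -25)
A = -9281 (A = -8 - 9273 = -9281)
A + X(-82/(-18) + 11/(-3*(-2) - 3), 39) = -9281 - 25 = -9306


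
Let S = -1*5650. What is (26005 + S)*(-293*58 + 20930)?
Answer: 80117280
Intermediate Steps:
S = -5650
(26005 + S)*(-293*58 + 20930) = (26005 - 5650)*(-293*58 + 20930) = 20355*(-16994 + 20930) = 20355*3936 = 80117280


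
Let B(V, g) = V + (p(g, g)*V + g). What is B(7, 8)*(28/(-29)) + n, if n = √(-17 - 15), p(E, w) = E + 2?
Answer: -2380/29 + 4*I*√2 ≈ -82.069 + 5.6569*I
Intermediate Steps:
p(E, w) = 2 + E
B(V, g) = V + g + V*(2 + g) (B(V, g) = V + ((2 + g)*V + g) = V + (V*(2 + g) + g) = V + (g + V*(2 + g)) = V + g + V*(2 + g))
n = 4*I*√2 (n = √(-32) = 4*I*√2 ≈ 5.6569*I)
B(7, 8)*(28/(-29)) + n = (7 + 8 + 7*(2 + 8))*(28/(-29)) + 4*I*√2 = (7 + 8 + 7*10)*(28*(-1/29)) + 4*I*√2 = (7 + 8 + 70)*(-28/29) + 4*I*√2 = 85*(-28/29) + 4*I*√2 = -2380/29 + 4*I*√2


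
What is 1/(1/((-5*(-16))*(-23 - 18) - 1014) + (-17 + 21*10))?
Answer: 4294/828741 ≈ 0.0051813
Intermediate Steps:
1/(1/((-5*(-16))*(-23 - 18) - 1014) + (-17 + 21*10)) = 1/(1/(80*(-41) - 1014) + (-17 + 210)) = 1/(1/(-3280 - 1014) + 193) = 1/(1/(-4294) + 193) = 1/(-1/4294 + 193) = 1/(828741/4294) = 4294/828741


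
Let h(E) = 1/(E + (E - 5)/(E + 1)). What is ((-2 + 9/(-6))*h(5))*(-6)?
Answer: 21/5 ≈ 4.2000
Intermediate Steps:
h(E) = 1/(E + (-5 + E)/(1 + E))
((-2 + 9/(-6))*h(5))*(-6) = ((-2 + 9/(-6))*((1 + 5)/(-5 + 5**2 + 2*5)))*(-6) = ((-2 + 9*(-1/6))*(6/(-5 + 25 + 10)))*(-6) = ((-2 - 3/2)*(6/30))*(-6) = -7*6/60*(-6) = -7/2*1/5*(-6) = -7/10*(-6) = 21/5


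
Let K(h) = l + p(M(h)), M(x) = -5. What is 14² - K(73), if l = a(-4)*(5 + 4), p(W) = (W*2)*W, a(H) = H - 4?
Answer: 218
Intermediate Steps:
a(H) = -4 + H
p(W) = 2*W² (p(W) = (2*W)*W = 2*W²)
l = -72 (l = (-4 - 4)*(5 + 4) = -8*9 = -72)
K(h) = -22 (K(h) = -72 + 2*(-5)² = -72 + 2*25 = -72 + 50 = -22)
14² - K(73) = 14² - 1*(-22) = 196 + 22 = 218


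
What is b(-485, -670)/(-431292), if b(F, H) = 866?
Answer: -433/215646 ≈ -0.0020079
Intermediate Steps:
b(-485, -670)/(-431292) = 866/(-431292) = 866*(-1/431292) = -433/215646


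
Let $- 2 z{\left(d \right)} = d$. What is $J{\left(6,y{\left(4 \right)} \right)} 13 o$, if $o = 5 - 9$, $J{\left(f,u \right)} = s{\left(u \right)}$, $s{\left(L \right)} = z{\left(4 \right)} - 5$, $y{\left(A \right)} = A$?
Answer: $364$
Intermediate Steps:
$z{\left(d \right)} = - \frac{d}{2}$
$s{\left(L \right)} = -7$ ($s{\left(L \right)} = \left(- \frac{1}{2}\right) 4 - 5 = -2 - 5 = -7$)
$J{\left(f,u \right)} = -7$
$o = -4$
$J{\left(6,y{\left(4 \right)} \right)} 13 o = \left(-7\right) 13 \left(-4\right) = \left(-91\right) \left(-4\right) = 364$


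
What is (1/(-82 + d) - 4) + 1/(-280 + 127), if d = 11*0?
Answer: -50419/12546 ≈ -4.0187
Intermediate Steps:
d = 0
(1/(-82 + d) - 4) + 1/(-280 + 127) = (1/(-82 + 0) - 4) + 1/(-280 + 127) = (1/(-82) - 4) + 1/(-153) = (-1/82 - 4) - 1/153 = -329/82 - 1/153 = -50419/12546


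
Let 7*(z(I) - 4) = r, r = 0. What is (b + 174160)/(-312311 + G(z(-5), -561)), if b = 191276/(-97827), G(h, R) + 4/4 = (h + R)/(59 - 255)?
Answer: -3339322372624/5988244531065 ≈ -0.55765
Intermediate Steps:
z(I) = 4 (z(I) = 4 + (⅐)*0 = 4 + 0 = 4)
G(h, R) = -1 - R/196 - h/196 (G(h, R) = -1 + (h + R)/(59 - 255) = -1 + (R + h)/(-196) = -1 + (R + h)*(-1/196) = -1 + (-R/196 - h/196) = -1 - R/196 - h/196)
b = -191276/97827 (b = 191276*(-1/97827) = -191276/97827 ≈ -1.9552)
(b + 174160)/(-312311 + G(z(-5), -561)) = (-191276/97827 + 174160)/(-312311 + (-1 - 1/196*(-561) - 1/196*4)) = 17037359044/(97827*(-312311 + (-1 + 561/196 - 1/49))) = 17037359044/(97827*(-312311 + 361/196)) = 17037359044/(97827*(-61212595/196)) = (17037359044/97827)*(-196/61212595) = -3339322372624/5988244531065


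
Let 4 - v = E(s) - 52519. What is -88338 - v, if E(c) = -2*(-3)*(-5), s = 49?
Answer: -140891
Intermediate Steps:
E(c) = -30 (E(c) = 6*(-5) = -30)
v = 52553 (v = 4 - (-30 - 52519) = 4 - 1*(-52549) = 4 + 52549 = 52553)
-88338 - v = -88338 - 1*52553 = -88338 - 52553 = -140891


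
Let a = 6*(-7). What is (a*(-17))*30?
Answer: 21420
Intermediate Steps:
a = -42
(a*(-17))*30 = -42*(-17)*30 = 714*30 = 21420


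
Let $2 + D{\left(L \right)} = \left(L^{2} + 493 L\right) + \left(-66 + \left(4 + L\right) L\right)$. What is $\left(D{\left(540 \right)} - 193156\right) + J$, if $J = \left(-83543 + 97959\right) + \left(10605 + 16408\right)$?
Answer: $699785$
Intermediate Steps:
$D{\left(L \right)} = -68 + L^{2} + 493 L + L \left(4 + L\right)$ ($D{\left(L \right)} = -2 + \left(\left(L^{2} + 493 L\right) + \left(-66 + \left(4 + L\right) L\right)\right) = -2 + \left(\left(L^{2} + 493 L\right) + \left(-66 + L \left(4 + L\right)\right)\right) = -2 + \left(-66 + L^{2} + 493 L + L \left(4 + L\right)\right) = -68 + L^{2} + 493 L + L \left(4 + L\right)$)
$J = 41429$ ($J = 14416 + 27013 = 41429$)
$\left(D{\left(540 \right)} - 193156\right) + J = \left(\left(-68 + 2 \cdot 540^{2} + 497 \cdot 540\right) - 193156\right) + 41429 = \left(\left(-68 + 2 \cdot 291600 + 268380\right) - 193156\right) + 41429 = \left(\left(-68 + 583200 + 268380\right) - 193156\right) + 41429 = \left(851512 - 193156\right) + 41429 = 658356 + 41429 = 699785$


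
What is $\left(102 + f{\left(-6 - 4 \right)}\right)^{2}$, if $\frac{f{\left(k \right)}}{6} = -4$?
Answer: $6084$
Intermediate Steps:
$f{\left(k \right)} = -24$ ($f{\left(k \right)} = 6 \left(-4\right) = -24$)
$\left(102 + f{\left(-6 - 4 \right)}\right)^{2} = \left(102 - 24\right)^{2} = 78^{2} = 6084$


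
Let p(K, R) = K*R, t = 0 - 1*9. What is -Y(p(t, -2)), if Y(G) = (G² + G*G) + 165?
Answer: -813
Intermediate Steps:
t = -9 (t = 0 - 9 = -9)
Y(G) = 165 + 2*G² (Y(G) = (G² + G²) + 165 = 2*G² + 165 = 165 + 2*G²)
-Y(p(t, -2)) = -(165 + 2*(-9*(-2))²) = -(165 + 2*18²) = -(165 + 2*324) = -(165 + 648) = -1*813 = -813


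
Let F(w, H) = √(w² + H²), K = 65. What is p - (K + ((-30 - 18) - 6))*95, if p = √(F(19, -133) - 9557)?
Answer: -1045 + I*√(9557 - 95*√2) ≈ -1045.0 + 97.07*I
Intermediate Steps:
F(w, H) = √(H² + w²)
p = √(-9557 + 95*√2) (p = √(√((-133)² + 19²) - 9557) = √(√(17689 + 361) - 9557) = √(√18050 - 9557) = √(95*√2 - 9557) = √(-9557 + 95*√2) ≈ 97.07*I)
p - (K + ((-30 - 18) - 6))*95 = √(-9557 + 95*√2) - (65 + ((-30 - 18) - 6))*95 = √(-9557 + 95*√2) - (65 + (-48 - 6))*95 = √(-9557 + 95*√2) - (65 - 54)*95 = √(-9557 + 95*√2) - 11*95 = √(-9557 + 95*√2) - 1*1045 = √(-9557 + 95*√2) - 1045 = -1045 + √(-9557 + 95*√2)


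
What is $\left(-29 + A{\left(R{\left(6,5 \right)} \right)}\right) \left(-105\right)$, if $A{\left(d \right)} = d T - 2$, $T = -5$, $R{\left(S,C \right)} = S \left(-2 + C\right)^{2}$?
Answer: $31605$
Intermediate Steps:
$A{\left(d \right)} = -2 - 5 d$ ($A{\left(d \right)} = d \left(-5\right) - 2 = - 5 d - 2 = -2 - 5 d$)
$\left(-29 + A{\left(R{\left(6,5 \right)} \right)}\right) \left(-105\right) = \left(-29 - \left(2 + 5 \cdot 6 \left(-2 + 5\right)^{2}\right)\right) \left(-105\right) = \left(-29 - \left(2 + 5 \cdot 6 \cdot 3^{2}\right)\right) \left(-105\right) = \left(-29 - \left(2 + 5 \cdot 6 \cdot 9\right)\right) \left(-105\right) = \left(-29 - 272\right) \left(-105\right) = \left(-301\right) \left(-105\right) = 31605$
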